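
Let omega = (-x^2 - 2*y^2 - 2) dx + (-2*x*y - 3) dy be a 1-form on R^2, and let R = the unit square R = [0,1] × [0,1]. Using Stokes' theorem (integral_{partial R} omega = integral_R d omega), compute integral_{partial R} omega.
integral_(partial R) omega = 1

Stokes: integral_partial_R omega = integral_R d omega with d omega = (∂Q/∂x - ∂P/∂y) dx ∧ dy.
  ∂Q/∂x = -2*y
  ∂P/∂y = -4*y
  integrand = ∂Q/∂x - ∂P/∂y = 2*y.
Integrating over R: integral_0^1 integral_0^1 (2*y) dx dy = 1.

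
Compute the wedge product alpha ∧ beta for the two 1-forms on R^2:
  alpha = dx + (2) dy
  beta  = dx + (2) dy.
alpha ∧ beta = 0

Distribute the wedge, using dx_i ∧ dx_j = -dx_j ∧ dx_i and dx_i ∧ dx_i = 0. For each pair (i, j) with i < j, the coefficient of dx_i ∧ dx_j in alpha ∧ beta is (alpha_i * beta_j - alpha_j * beta_i). Collecting: alpha ∧ beta = 0.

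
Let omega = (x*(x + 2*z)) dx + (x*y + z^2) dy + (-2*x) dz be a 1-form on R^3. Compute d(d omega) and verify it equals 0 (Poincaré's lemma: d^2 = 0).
d(d omega) = 0

Step 1: d omega = sum_{i<j} (∂f_j/∂x_i - ∂f_i/∂x_j) dx_i ∧ dx_j:
  coeff of dx ∧ dy: y
  coeff of dx ∧ dz: -2*x - 2
  coeff of dy ∧ dz: -2*z
Step 2: Apply d again to each 2-form coefficient. The only possible 3-form in R^3 is dx ∧ dy ∧ dz, with coefficient
  ∂(coeff of dy∧dz)/∂x - ∂(coeff of dx∧dz)/∂y + ∂(coeff of dx∧dy)/∂z
  = ∂/∂x (-2*z) - ∂/∂y (-2*x - 2) + ∂/∂z (y).
Each of these terms simplifies to sums of mixed partials that cancel in pairs. The result is 0 (by equality of mixed partials for smooth functions — Schwarz / Clairaut).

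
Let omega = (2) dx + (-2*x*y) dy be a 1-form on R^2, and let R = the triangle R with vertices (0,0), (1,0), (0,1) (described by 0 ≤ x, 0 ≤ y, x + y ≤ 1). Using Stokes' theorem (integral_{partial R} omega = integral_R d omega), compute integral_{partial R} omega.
integral_(partial R) omega = -1/3

Stokes: integral_partial_R omega = integral_R d omega with d omega = (∂Q/∂x - ∂P/∂y) dx ∧ dy.
  ∂Q/∂x = -2*y
  ∂P/∂y = 0
  integrand = ∂Q/∂x - ∂P/∂y = -2*y.
Integrating over R: integral_0^1 integral_0^{1-x} (-2*y) dy dx = -1/3.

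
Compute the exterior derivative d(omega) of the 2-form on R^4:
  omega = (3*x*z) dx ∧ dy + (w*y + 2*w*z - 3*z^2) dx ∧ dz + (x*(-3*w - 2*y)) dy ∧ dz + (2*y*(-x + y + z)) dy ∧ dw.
d(omega) = (-4*w + 3*x - 2*y) dx ∧ dy ∧ dz + (y + 2*z) dx ∧ dz ∧ dw + (-3*x - 2*y) dy ∧ dz ∧ dw + (-2*y) dx ∧ dy ∧ dw

For a 2-form omega = sum_{i<j} g_{ij} dx_i ∧ dx_j, the exterior derivative is
  d(omega) = sum_{i<j} d(g_{ij}) ∧ dx_i ∧ dx_j = sum_{i<j, k} (∂g_{ij}/∂x_k) dx_k ∧ dx_i ∧ dx_j.
Expand each term, using dx_k ∧ dx_i ∧ dx_j = sgn(permutation) dx_{(a)} ∧ dx_{(b)} ∧ dx_{(c)} with (a < b < c) sorted:
  d(3*x*z) includes (∂/∂z)(3*x*z) dz = (3*x) dz, which multiplied by dx ∧ dy gives (3*x) dx ∧ dy ∧ dz
  d(w*y + 2*w*z - 3*z^2) includes (∂/∂y)(w*y + 2*w*z - 3*z^2) dy = (w) dy, which multiplied by dx ∧ dz gives (-w) dx ∧ dy ∧ dz
  d(w*y + 2*w*z - 3*z^2) includes (∂/∂w)(w*y + 2*w*z - 3*z^2) dw = (y + 2*z) dw, which multiplied by dx ∧ dz gives (y + 2*z) dx ∧ dz ∧ dw
  d(x*(-3*w - 2*y)) includes (∂/∂x)(x*(-3*w - 2*y)) dx = (-3*w - 2*y) dx, which multiplied by dy ∧ dz gives (-3*w - 2*y) dx ∧ dy ∧ dz
  d(x*(-3*w - 2*y)) includes (∂/∂w)(x*(-3*w - 2*y)) dw = (-3*x) dw, which multiplied by dy ∧ dz gives (-3*x) dy ∧ dz ∧ dw
  d(2*y*(-x + y + z)) includes (∂/∂x)(2*y*(-x + y + z)) dx = (-2*y) dx, which multiplied by dy ∧ dw gives (-2*y) dx ∧ dy ∧ dw
  d(2*y*(-x + y + z)) includes (∂/∂z)(2*y*(-x + y + z)) dz = (2*y) dz, which multiplied by dy ∧ dw gives (-2*y) dy ∧ dz ∧ dw
Collecting like 3-forms: d(omega) = (-4*w + 3*x - 2*y) dx ∧ dy ∧ dz + (y + 2*z) dx ∧ dz ∧ dw + (-3*x - 2*y) dy ∧ dz ∧ dw + (-2*y) dx ∧ dy ∧ dw.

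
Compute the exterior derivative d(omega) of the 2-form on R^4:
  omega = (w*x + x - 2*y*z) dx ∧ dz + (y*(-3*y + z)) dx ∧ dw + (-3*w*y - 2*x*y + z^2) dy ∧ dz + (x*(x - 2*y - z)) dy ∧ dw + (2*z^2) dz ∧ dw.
d(omega) = (-2*y + 2*z) dx ∧ dy ∧ dz + (x - y) dx ∧ dz ∧ dw + (2*x + 4*y - 2*z) dx ∧ dy ∧ dw + (x - 3*y) dy ∧ dz ∧ dw

For a 2-form omega = sum_{i<j} g_{ij} dx_i ∧ dx_j, the exterior derivative is
  d(omega) = sum_{i<j} d(g_{ij}) ∧ dx_i ∧ dx_j = sum_{i<j, k} (∂g_{ij}/∂x_k) dx_k ∧ dx_i ∧ dx_j.
Expand each term, using dx_k ∧ dx_i ∧ dx_j = sgn(permutation) dx_{(a)} ∧ dx_{(b)} ∧ dx_{(c)} with (a < b < c) sorted:
  d(w*x + x - 2*y*z) includes (∂/∂y)(w*x + x - 2*y*z) dy = (-2*z) dy, which multiplied by dx ∧ dz gives (2*z) dx ∧ dy ∧ dz
  d(w*x + x - 2*y*z) includes (∂/∂w)(w*x + x - 2*y*z) dw = (x) dw, which multiplied by dx ∧ dz gives (x) dx ∧ dz ∧ dw
  d(y*(-3*y + z)) includes (∂/∂y)(y*(-3*y + z)) dy = (-6*y + z) dy, which multiplied by dx ∧ dw gives (6*y - z) dx ∧ dy ∧ dw
  d(y*(-3*y + z)) includes (∂/∂z)(y*(-3*y + z)) dz = (y) dz, which multiplied by dx ∧ dw gives (-y) dx ∧ dz ∧ dw
  d(-3*w*y - 2*x*y + z^2) includes (∂/∂x)(-3*w*y - 2*x*y + z^2) dx = (-2*y) dx, which multiplied by dy ∧ dz gives (-2*y) dx ∧ dy ∧ dz
  d(-3*w*y - 2*x*y + z^2) includes (∂/∂w)(-3*w*y - 2*x*y + z^2) dw = (-3*y) dw, which multiplied by dy ∧ dz gives (-3*y) dy ∧ dz ∧ dw
  d(x*(x - 2*y - z)) includes (∂/∂x)(x*(x - 2*y - z)) dx = (2*x - 2*y - z) dx, which multiplied by dy ∧ dw gives (2*x - 2*y - z) dx ∧ dy ∧ dw
  d(x*(x - 2*y - z)) includes (∂/∂z)(x*(x - 2*y - z)) dz = (-x) dz, which multiplied by dy ∧ dw gives (x) dy ∧ dz ∧ dw
Collecting like 3-forms: d(omega) = (-2*y + 2*z) dx ∧ dy ∧ dz + (x - y) dx ∧ dz ∧ dw + (2*x + 4*y - 2*z) dx ∧ dy ∧ dw + (x - 3*y) dy ∧ dz ∧ dw.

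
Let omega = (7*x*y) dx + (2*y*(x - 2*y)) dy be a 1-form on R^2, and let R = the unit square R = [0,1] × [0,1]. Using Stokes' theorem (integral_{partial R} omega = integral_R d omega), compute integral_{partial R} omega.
integral_(partial R) omega = -5/2

Stokes: integral_partial_R omega = integral_R d omega with d omega = (∂Q/∂x - ∂P/∂y) dx ∧ dy.
  ∂Q/∂x = 2*y
  ∂P/∂y = 7*x
  integrand = ∂Q/∂x - ∂P/∂y = -7*x + 2*y.
Integrating over R: integral_0^1 integral_0^1 (-7*x + 2*y) dx dy = -5/2.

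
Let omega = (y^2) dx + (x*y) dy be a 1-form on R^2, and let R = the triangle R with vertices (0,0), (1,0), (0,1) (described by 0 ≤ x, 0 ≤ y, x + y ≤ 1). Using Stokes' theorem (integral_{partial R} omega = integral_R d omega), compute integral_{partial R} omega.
integral_(partial R) omega = -1/6

Stokes: integral_partial_R omega = integral_R d omega with d omega = (∂Q/∂x - ∂P/∂y) dx ∧ dy.
  ∂Q/∂x = y
  ∂P/∂y = 2*y
  integrand = ∂Q/∂x - ∂P/∂y = -y.
Integrating over R: integral_0^1 integral_0^{1-x} (-y) dy dx = -1/6.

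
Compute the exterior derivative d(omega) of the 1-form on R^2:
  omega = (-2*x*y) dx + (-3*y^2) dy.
d(omega) = (2*x) dx ∧ dy

For a 1-form omega = sum_i f_i dx_i, the exterior derivative is
  d(omega) = sum_{i < j} (∂f_j/∂x_i - ∂f_i/∂x_j) dx_i ∧ dx_j.
  coefficient of dx ∧ dy: ∂f_2/∂x - ∂f_1/∂y = ∂(-3*y^2)/∂x - ∂(-2*x*y)/∂y = 2*x
Assembling: d(omega) = (2*x) dx ∧ dy.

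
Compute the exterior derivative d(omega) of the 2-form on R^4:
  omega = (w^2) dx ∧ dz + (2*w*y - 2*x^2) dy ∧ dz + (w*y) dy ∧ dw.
d(omega) = (2*w) dx ∧ dz ∧ dw + (-4*x) dx ∧ dy ∧ dz + (2*y) dy ∧ dz ∧ dw

For a 2-form omega = sum_{i<j} g_{ij} dx_i ∧ dx_j, the exterior derivative is
  d(omega) = sum_{i<j} d(g_{ij}) ∧ dx_i ∧ dx_j = sum_{i<j, k} (∂g_{ij}/∂x_k) dx_k ∧ dx_i ∧ dx_j.
Expand each term, using dx_k ∧ dx_i ∧ dx_j = sgn(permutation) dx_{(a)} ∧ dx_{(b)} ∧ dx_{(c)} with (a < b < c) sorted:
  d(w^2) includes (∂/∂w)(w^2) dw = (2*w) dw, which multiplied by dx ∧ dz gives (2*w) dx ∧ dz ∧ dw
  d(2*w*y - 2*x^2) includes (∂/∂x)(2*w*y - 2*x^2) dx = (-4*x) dx, which multiplied by dy ∧ dz gives (-4*x) dx ∧ dy ∧ dz
  d(2*w*y - 2*x^2) includes (∂/∂w)(2*w*y - 2*x^2) dw = (2*y) dw, which multiplied by dy ∧ dz gives (2*y) dy ∧ dz ∧ dw
Collecting like 3-forms: d(omega) = (2*w) dx ∧ dz ∧ dw + (-4*x) dx ∧ dy ∧ dz + (2*y) dy ∧ dz ∧ dw.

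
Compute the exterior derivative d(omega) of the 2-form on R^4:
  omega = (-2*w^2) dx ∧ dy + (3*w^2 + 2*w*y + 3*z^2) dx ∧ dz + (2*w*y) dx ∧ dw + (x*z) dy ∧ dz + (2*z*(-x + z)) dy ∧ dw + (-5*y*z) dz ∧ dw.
d(omega) = (-6*w - 2*z) dx ∧ dy ∧ dw + (-2*w + z) dx ∧ dy ∧ dz + (6*w + 2*y) dx ∧ dz ∧ dw + (2*x - 9*z) dy ∧ dz ∧ dw

For a 2-form omega = sum_{i<j} g_{ij} dx_i ∧ dx_j, the exterior derivative is
  d(omega) = sum_{i<j} d(g_{ij}) ∧ dx_i ∧ dx_j = sum_{i<j, k} (∂g_{ij}/∂x_k) dx_k ∧ dx_i ∧ dx_j.
Expand each term, using dx_k ∧ dx_i ∧ dx_j = sgn(permutation) dx_{(a)} ∧ dx_{(b)} ∧ dx_{(c)} with (a < b < c) sorted:
  d(-2*w^2) includes (∂/∂w)(-2*w^2) dw = (-4*w) dw, which multiplied by dx ∧ dy gives (-4*w) dx ∧ dy ∧ dw
  d(3*w^2 + 2*w*y + 3*z^2) includes (∂/∂y)(3*w^2 + 2*w*y + 3*z^2) dy = (2*w) dy, which multiplied by dx ∧ dz gives (-2*w) dx ∧ dy ∧ dz
  d(3*w^2 + 2*w*y + 3*z^2) includes (∂/∂w)(3*w^2 + 2*w*y + 3*z^2) dw = (6*w + 2*y) dw, which multiplied by dx ∧ dz gives (6*w + 2*y) dx ∧ dz ∧ dw
  d(2*w*y) includes (∂/∂y)(2*w*y) dy = (2*w) dy, which multiplied by dx ∧ dw gives (-2*w) dx ∧ dy ∧ dw
  d(x*z) includes (∂/∂x)(x*z) dx = (z) dx, which multiplied by dy ∧ dz gives (z) dx ∧ dy ∧ dz
  d(2*z*(-x + z)) includes (∂/∂x)(2*z*(-x + z)) dx = (-2*z) dx, which multiplied by dy ∧ dw gives (-2*z) dx ∧ dy ∧ dw
  d(2*z*(-x + z)) includes (∂/∂z)(2*z*(-x + z)) dz = (-2*x + 4*z) dz, which multiplied by dy ∧ dw gives (2*x - 4*z) dy ∧ dz ∧ dw
  d(-5*y*z) includes (∂/∂y)(-5*y*z) dy = (-5*z) dy, which multiplied by dz ∧ dw gives (-5*z) dy ∧ dz ∧ dw
Collecting like 3-forms: d(omega) = (-6*w - 2*z) dx ∧ dy ∧ dw + (-2*w + z) dx ∧ dy ∧ dz + (6*w + 2*y) dx ∧ dz ∧ dw + (2*x - 9*z) dy ∧ dz ∧ dw.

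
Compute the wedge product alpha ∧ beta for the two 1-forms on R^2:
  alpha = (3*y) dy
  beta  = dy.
alpha ∧ beta = 0

Distribute the wedge, using dx_i ∧ dx_j = -dx_j ∧ dx_i and dx_i ∧ dx_i = 0. For each pair (i, j) with i < j, the coefficient of dx_i ∧ dx_j in alpha ∧ beta is (alpha_i * beta_j - alpha_j * beta_i). Collecting: alpha ∧ beta = 0.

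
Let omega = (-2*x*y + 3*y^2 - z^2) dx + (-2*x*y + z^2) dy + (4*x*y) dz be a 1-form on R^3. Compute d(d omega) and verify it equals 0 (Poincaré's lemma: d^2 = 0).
d(d omega) = 0

Step 1: d omega = sum_{i<j} (∂f_j/∂x_i - ∂f_i/∂x_j) dx_i ∧ dx_j:
  coeff of dx ∧ dy: 2*x - 8*y
  coeff of dx ∧ dz: 4*y + 2*z
  coeff of dy ∧ dz: 4*x - 2*z
Step 2: Apply d again to each 2-form coefficient. The only possible 3-form in R^3 is dx ∧ dy ∧ dz, with coefficient
  ∂(coeff of dy∧dz)/∂x - ∂(coeff of dx∧dz)/∂y + ∂(coeff of dx∧dy)/∂z
  = ∂/∂x (4*x - 2*z) - ∂/∂y (4*y + 2*z) + ∂/∂z (2*x - 8*y).
Each of these terms simplifies to sums of mixed partials that cancel in pairs. The result is 0 (by equality of mixed partials for smooth functions — Schwarz / Clairaut).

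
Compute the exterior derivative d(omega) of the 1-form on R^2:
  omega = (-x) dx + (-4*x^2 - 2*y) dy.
d(omega) = (-8*x) dx ∧ dy

For a 1-form omega = sum_i f_i dx_i, the exterior derivative is
  d(omega) = sum_{i < j} (∂f_j/∂x_i - ∂f_i/∂x_j) dx_i ∧ dx_j.
  coefficient of dx ∧ dy: ∂f_2/∂x - ∂f_1/∂y = ∂(-4*x^2 - 2*y)/∂x - ∂(-x)/∂y = -8*x
Assembling: d(omega) = (-8*x) dx ∧ dy.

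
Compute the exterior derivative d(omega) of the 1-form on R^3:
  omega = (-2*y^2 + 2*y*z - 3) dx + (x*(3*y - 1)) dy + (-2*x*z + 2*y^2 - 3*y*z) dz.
d(omega) = (7*y - 2*z - 1) dx ∧ dy + (-2*y - 2*z) dx ∧ dz + (4*y - 3*z) dy ∧ dz

For a 1-form omega = sum_i f_i dx_i, the exterior derivative is
  d(omega) = sum_{i < j} (∂f_j/∂x_i - ∂f_i/∂x_j) dx_i ∧ dx_j.
  coefficient of dx ∧ dy: ∂f_2/∂x - ∂f_1/∂y = ∂(x*(3*y - 1))/∂x - ∂(-2*y^2 + 2*y*z - 3)/∂y = 7*y - 2*z - 1
  coefficient of dx ∧ dz: ∂f_3/∂x - ∂f_1/∂z = ∂(-2*x*z + 2*y^2 - 3*y*z)/∂x - ∂(-2*y^2 + 2*y*z - 3)/∂z = -2*y - 2*z
  coefficient of dy ∧ dz: ∂f_3/∂y - ∂f_2/∂z = ∂(-2*x*z + 2*y^2 - 3*y*z)/∂y - ∂(x*(3*y - 1))/∂z = 4*y - 3*z
Assembling: d(omega) = (7*y - 2*z - 1) dx ∧ dy + (-2*y - 2*z) dx ∧ dz + (4*y - 3*z) dy ∧ dz.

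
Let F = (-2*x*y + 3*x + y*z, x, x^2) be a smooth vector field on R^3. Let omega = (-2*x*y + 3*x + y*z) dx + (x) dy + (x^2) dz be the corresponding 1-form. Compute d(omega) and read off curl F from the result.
d(omega) = (0) dy ∧ dz + (-2*x + y) dz ∧ dx + (2*x - z + 1) dx ∧ dy; curl F = (0, -2*x + y, 2*x - z + 1)

d omega = sum_{i<j} (∂f_j/∂x_i - ∂f_i/∂x_j) dx_i ∧ dx_j. Under the identification (dy ∧ dz, dz ∧ dx, dx ∧ dy) ↔ (e_x, e_y, e_z), the coefficients are exactly the components of curl F. Compute:
  ∂R/∂y - ∂Q/∂z = (0) - (0) = 0
  ∂P/∂z - ∂R/∂x = (y) - (2*x) = -2*x + y
  ∂Q/∂x - ∂P/∂y = (1) - (-2*x + z) = 2*x - z + 1.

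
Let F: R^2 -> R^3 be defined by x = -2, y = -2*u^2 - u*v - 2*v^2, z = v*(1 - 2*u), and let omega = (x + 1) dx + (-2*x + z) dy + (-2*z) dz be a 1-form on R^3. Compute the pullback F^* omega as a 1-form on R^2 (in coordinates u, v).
F^* omega = (8*u^2*v - 6*u*v^2 - 4*u*v - 16*u + 3*v^2 - 4*v) du + (-6*u^2*v + 8*u*v^2 + 7*u*v - 4*u - 4*v^2 - 18*v) dv

Using F^*(f dg) = (f ∘ F) d(g ∘ F), substitute each coordinate x_i by F_i(u, v) in f_i, and replace dx_i by d F_i = (∂F_i/∂u) du + (∂F_i/∂v) dv.
  For the x component: f_1(F) = -1; d F_1 = (0) du + (0) dv
  For the y component: f_2(F) = -2*u*v + v + 4; d F_2 = (-4*u - v) du + (-u - 4*v) dv
  For the z component: f_3(F) = 2*v*(2*u - 1); d F_3 = (-2*v) du + (1 - 2*u) dv
Combining and collecting du, dv coefficients:
  coeff of du: 8*u^2*v - 6*u*v^2 - 4*u*v - 16*u + 3*v^2 - 4*v
  coeff of dv: -6*u^2*v + 8*u*v^2 + 7*u*v - 4*u - 4*v^2 - 18*v
F^* omega = (8*u^2*v - 6*u*v^2 - 4*u*v - 16*u + 3*v^2 - 4*v) du + (-6*u^2*v + 8*u*v^2 + 7*u*v - 4*u - 4*v^2 - 18*v) dv.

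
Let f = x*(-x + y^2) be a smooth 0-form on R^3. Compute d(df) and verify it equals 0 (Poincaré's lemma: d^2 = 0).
d(df) = 0

Step 1: df = sum_i (∂f/∂x_i) dx_i = (-2*x + y^2) dx + (2*x*y) dy + (0) dz.
Step 2: Apply d again. Using the 1-form formula, the coefficient of dx ∧ dy in d(df) is ∂^2 f/∂x ∂y - ∂^2 f/∂y ∂x = (2*y) - (2*y) = 0 (equality of mixed partials for smooth f).
Similarly for dx ∧ dz and dy ∧ dz — all coefficients vanish. So d(df) = 0.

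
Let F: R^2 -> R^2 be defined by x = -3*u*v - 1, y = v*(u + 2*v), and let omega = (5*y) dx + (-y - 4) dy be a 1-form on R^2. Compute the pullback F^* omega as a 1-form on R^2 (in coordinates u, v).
F^* omega = (4*v*(-4*u*v - 8*v^2 - 1)) du + (-16*u^2*v - 36*u*v^2 - 4*u - 8*v^3 - 16*v) dv

Using F^*(f dg) = (f ∘ F) d(g ∘ F), substitute each coordinate x_i by F_i(u, v) in f_i, and replace dx_i by d F_i = (∂F_i/∂u) du + (∂F_i/∂v) dv.
  For the x component: f_1(F) = 5*v*(u + 2*v); d F_1 = (-3*v) du + (-3*u) dv
  For the y component: f_2(F) = -u*v - 2*v^2 - 4; d F_2 = (v) du + (u + 4*v) dv
Combining and collecting du, dv coefficients:
  coeff of du: 4*v*(-4*u*v - 8*v^2 - 1)
  coeff of dv: -16*u^2*v - 36*u*v^2 - 4*u - 8*v^3 - 16*v
F^* omega = (4*v*(-4*u*v - 8*v^2 - 1)) du + (-16*u^2*v - 36*u*v^2 - 4*u - 8*v^3 - 16*v) dv.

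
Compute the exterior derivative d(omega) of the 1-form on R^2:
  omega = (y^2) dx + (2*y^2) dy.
d(omega) = (-2*y) dx ∧ dy

For a 1-form omega = sum_i f_i dx_i, the exterior derivative is
  d(omega) = sum_{i < j} (∂f_j/∂x_i - ∂f_i/∂x_j) dx_i ∧ dx_j.
  coefficient of dx ∧ dy: ∂f_2/∂x - ∂f_1/∂y = ∂(2*y^2)/∂x - ∂(y^2)/∂y = -2*y
Assembling: d(omega) = (-2*y) dx ∧ dy.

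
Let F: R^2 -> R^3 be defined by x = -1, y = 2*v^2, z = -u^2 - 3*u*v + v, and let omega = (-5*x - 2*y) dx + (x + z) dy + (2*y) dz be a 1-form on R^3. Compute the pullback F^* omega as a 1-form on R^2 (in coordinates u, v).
F^* omega = (v^2*(-8*u - 12*v)) du + (4*v*(-u^2 - 6*u*v + 2*v - 1)) dv

Using F^*(f dg) = (f ∘ F) d(g ∘ F), substitute each coordinate x_i by F_i(u, v) in f_i, and replace dx_i by d F_i = (∂F_i/∂u) du + (∂F_i/∂v) dv.
  For the x component: f_1(F) = 5 - 4*v^2; d F_1 = (0) du + (0) dv
  For the y component: f_2(F) = -u^2 - 3*u*v + v - 1; d F_2 = (0) du + (4*v) dv
  For the z component: f_3(F) = 4*v^2; d F_3 = (-2*u - 3*v) du + (1 - 3*u) dv
Combining and collecting du, dv coefficients:
  coeff of du: v^2*(-8*u - 12*v)
  coeff of dv: 4*v*(-u^2 - 6*u*v + 2*v - 1)
F^* omega = (v^2*(-8*u - 12*v)) du + (4*v*(-u^2 - 6*u*v + 2*v - 1)) dv.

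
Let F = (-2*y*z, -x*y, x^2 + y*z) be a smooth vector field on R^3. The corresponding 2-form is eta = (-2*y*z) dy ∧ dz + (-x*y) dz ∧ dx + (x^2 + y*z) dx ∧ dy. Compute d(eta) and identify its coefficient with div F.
d(eta) = (-x + y) dx ∧ dy ∧ dz; div F = -x + y

For a 2-form in R^3 of the form above, applying d gives a 3-form with coefficient ∂P/∂x + ∂Q/∂y + ∂R/∂z:
  ∂P/∂x = 0
  ∂Q/∂y = -x
  ∂R/∂z = y
Sum = -x + y, which is exactly div F.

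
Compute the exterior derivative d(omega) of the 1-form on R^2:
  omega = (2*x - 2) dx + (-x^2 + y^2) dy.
d(omega) = (-2*x) dx ∧ dy

For a 1-form omega = sum_i f_i dx_i, the exterior derivative is
  d(omega) = sum_{i < j} (∂f_j/∂x_i - ∂f_i/∂x_j) dx_i ∧ dx_j.
  coefficient of dx ∧ dy: ∂f_2/∂x - ∂f_1/∂y = ∂(-x^2 + y^2)/∂x - ∂(2*x - 2)/∂y = -2*x
Assembling: d(omega) = (-2*x) dx ∧ dy.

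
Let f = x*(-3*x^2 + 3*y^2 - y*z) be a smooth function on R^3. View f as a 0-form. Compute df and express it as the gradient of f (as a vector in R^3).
df = (-9*x^2 + 3*y^2 - y*z) dx + (x*(6*y - z)) dy + (-x*y) dz; grad f = (-9*x^2 + 3*y^2 - y*z, x*(6*y - z), -x*y)

For a 0-form f, d f = (∂f/∂x) dx + (∂f/∂y) dy + (∂f/∂z) dz. The components of the vector representation are exactly the entries of grad f in Cartesian coordinates:
  ∂f/∂x = -9*x^2 + 3*y^2 - y*z
  ∂f/∂y = x*(6*y - z)
  ∂f/∂z = -x*y.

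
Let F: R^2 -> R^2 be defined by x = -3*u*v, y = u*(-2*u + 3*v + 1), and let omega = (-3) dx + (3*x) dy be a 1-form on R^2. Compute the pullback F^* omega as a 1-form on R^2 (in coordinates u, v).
F^* omega = (9*v*(4*u^2 - 3*u*v - u + 1)) du + (9*u*(-3*u*v + 1)) dv

Using F^*(f dg) = (f ∘ F) d(g ∘ F), substitute each coordinate x_i by F_i(u, v) in f_i, and replace dx_i by d F_i = (∂F_i/∂u) du + (∂F_i/∂v) dv.
  For the x component: f_1(F) = -3; d F_1 = (-3*v) du + (-3*u) dv
  For the y component: f_2(F) = -9*u*v; d F_2 = (-4*u + 3*v + 1) du + (3*u) dv
Combining and collecting du, dv coefficients:
  coeff of du: 9*v*(4*u^2 - 3*u*v - u + 1)
  coeff of dv: 9*u*(-3*u*v + 1)
F^* omega = (9*v*(4*u^2 - 3*u*v - u + 1)) du + (9*u*(-3*u*v + 1)) dv.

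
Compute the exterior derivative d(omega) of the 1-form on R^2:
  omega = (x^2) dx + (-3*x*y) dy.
d(omega) = (-3*y) dx ∧ dy

For a 1-form omega = sum_i f_i dx_i, the exterior derivative is
  d(omega) = sum_{i < j} (∂f_j/∂x_i - ∂f_i/∂x_j) dx_i ∧ dx_j.
  coefficient of dx ∧ dy: ∂f_2/∂x - ∂f_1/∂y = ∂(-3*x*y)/∂x - ∂(x^2)/∂y = -3*y
Assembling: d(omega) = (-3*y) dx ∧ dy.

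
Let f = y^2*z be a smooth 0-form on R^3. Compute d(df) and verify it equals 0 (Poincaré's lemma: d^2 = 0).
d(df) = 0

Step 1: df = sum_i (∂f/∂x_i) dx_i = (0) dx + (2*y*z) dy + (y^2) dz.
Step 2: Apply d again. Using the 1-form formula, the coefficient of dx ∧ dy in d(df) is ∂^2 f/∂x ∂y - ∂^2 f/∂y ∂x = (0) - (0) = 0 (equality of mixed partials for smooth f).
Similarly for dx ∧ dz and dy ∧ dz — all coefficients vanish. So d(df) = 0.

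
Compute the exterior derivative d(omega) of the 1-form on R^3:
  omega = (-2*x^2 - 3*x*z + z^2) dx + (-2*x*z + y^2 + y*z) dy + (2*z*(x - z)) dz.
d(omega) = (-2*z) dx ∧ dy + (3*x) dx ∧ dz + (2*x - y) dy ∧ dz

For a 1-form omega = sum_i f_i dx_i, the exterior derivative is
  d(omega) = sum_{i < j} (∂f_j/∂x_i - ∂f_i/∂x_j) dx_i ∧ dx_j.
  coefficient of dx ∧ dy: ∂f_2/∂x - ∂f_1/∂y = ∂(-2*x*z + y^2 + y*z)/∂x - ∂(-2*x^2 - 3*x*z + z^2)/∂y = -2*z
  coefficient of dx ∧ dz: ∂f_3/∂x - ∂f_1/∂z = ∂(2*z*(x - z))/∂x - ∂(-2*x^2 - 3*x*z + z^2)/∂z = 3*x
  coefficient of dy ∧ dz: ∂f_3/∂y - ∂f_2/∂z = ∂(2*z*(x - z))/∂y - ∂(-2*x*z + y^2 + y*z)/∂z = 2*x - y
Assembling: d(omega) = (-2*z) dx ∧ dy + (3*x) dx ∧ dz + (2*x - y) dy ∧ dz.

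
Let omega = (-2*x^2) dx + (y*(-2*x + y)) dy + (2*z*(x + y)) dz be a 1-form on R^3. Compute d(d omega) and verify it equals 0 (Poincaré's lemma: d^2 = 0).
d(d omega) = 0

Step 1: d omega = sum_{i<j} (∂f_j/∂x_i - ∂f_i/∂x_j) dx_i ∧ dx_j:
  coeff of dx ∧ dy: -2*y
  coeff of dx ∧ dz: 2*z
  coeff of dy ∧ dz: 2*z
Step 2: Apply d again to each 2-form coefficient. The only possible 3-form in R^3 is dx ∧ dy ∧ dz, with coefficient
  ∂(coeff of dy∧dz)/∂x - ∂(coeff of dx∧dz)/∂y + ∂(coeff of dx∧dy)/∂z
  = ∂/∂x (2*z) - ∂/∂y (2*z) + ∂/∂z (-2*y).
Each of these terms simplifies to sums of mixed partials that cancel in pairs. The result is 0 (by equality of mixed partials for smooth functions — Schwarz / Clairaut).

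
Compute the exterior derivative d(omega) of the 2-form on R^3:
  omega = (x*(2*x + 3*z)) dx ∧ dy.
d(omega) = (3*x) dx ∧ dy ∧ dz

For a 2-form omega = sum_{i<j} g_{ij} dx_i ∧ dx_j, the exterior derivative is
  d(omega) = sum_{i<j} d(g_{ij}) ∧ dx_i ∧ dx_j = sum_{i<j, k} (∂g_{ij}/∂x_k) dx_k ∧ dx_i ∧ dx_j.
Expand each term, using dx_k ∧ dx_i ∧ dx_j = sgn(permutation) dx_{(a)} ∧ dx_{(b)} ∧ dx_{(c)} with (a < b < c) sorted:
  d(x*(2*x + 3*z)) includes (∂/∂z)(x*(2*x + 3*z)) dz = (3*x) dz, which multiplied by dx ∧ dy gives (3*x) dx ∧ dy ∧ dz
Collecting like 3-forms: d(omega) = (3*x) dx ∧ dy ∧ dz.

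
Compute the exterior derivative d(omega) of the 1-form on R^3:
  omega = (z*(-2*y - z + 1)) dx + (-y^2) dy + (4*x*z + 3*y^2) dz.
d(omega) = (2*z) dx ∧ dy + (2*y + 6*z - 1) dx ∧ dz + (6*y) dy ∧ dz

For a 1-form omega = sum_i f_i dx_i, the exterior derivative is
  d(omega) = sum_{i < j} (∂f_j/∂x_i - ∂f_i/∂x_j) dx_i ∧ dx_j.
  coefficient of dx ∧ dy: ∂f_2/∂x - ∂f_1/∂y = ∂(-y^2)/∂x - ∂(z*(-2*y - z + 1))/∂y = 2*z
  coefficient of dx ∧ dz: ∂f_3/∂x - ∂f_1/∂z = ∂(4*x*z + 3*y^2)/∂x - ∂(z*(-2*y - z + 1))/∂z = 2*y + 6*z - 1
  coefficient of dy ∧ dz: ∂f_3/∂y - ∂f_2/∂z = ∂(4*x*z + 3*y^2)/∂y - ∂(-y^2)/∂z = 6*y
Assembling: d(omega) = (2*z) dx ∧ dy + (2*y + 6*z - 1) dx ∧ dz + (6*y) dy ∧ dz.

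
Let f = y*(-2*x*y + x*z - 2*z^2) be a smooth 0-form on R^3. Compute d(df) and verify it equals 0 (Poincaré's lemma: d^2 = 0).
d(df) = 0

Step 1: df = sum_i (∂f/∂x_i) dx_i = (y*(-2*y + z)) dx + (-4*x*y + x*z - 2*z^2) dy + (y*(x - 4*z)) dz.
Step 2: Apply d again. Using the 1-form formula, the coefficient of dx ∧ dy in d(df) is ∂^2 f/∂x ∂y - ∂^2 f/∂y ∂x = (-4*y + z) - (-4*y + z) = 0 (equality of mixed partials for smooth f).
Similarly for dx ∧ dz and dy ∧ dz — all coefficients vanish. So d(df) = 0.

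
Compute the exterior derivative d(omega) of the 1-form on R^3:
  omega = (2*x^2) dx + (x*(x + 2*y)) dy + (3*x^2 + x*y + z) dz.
d(omega) = (2*x + 2*y) dx ∧ dy + (6*x + y) dx ∧ dz + (x) dy ∧ dz

For a 1-form omega = sum_i f_i dx_i, the exterior derivative is
  d(omega) = sum_{i < j} (∂f_j/∂x_i - ∂f_i/∂x_j) dx_i ∧ dx_j.
  coefficient of dx ∧ dy: ∂f_2/∂x - ∂f_1/∂y = ∂(x*(x + 2*y))/∂x - ∂(2*x^2)/∂y = 2*x + 2*y
  coefficient of dx ∧ dz: ∂f_3/∂x - ∂f_1/∂z = ∂(3*x^2 + x*y + z)/∂x - ∂(2*x^2)/∂z = 6*x + y
  coefficient of dy ∧ dz: ∂f_3/∂y - ∂f_2/∂z = ∂(3*x^2 + x*y + z)/∂y - ∂(x*(x + 2*y))/∂z = x
Assembling: d(omega) = (2*x + 2*y) dx ∧ dy + (6*x + y) dx ∧ dz + (x) dy ∧ dz.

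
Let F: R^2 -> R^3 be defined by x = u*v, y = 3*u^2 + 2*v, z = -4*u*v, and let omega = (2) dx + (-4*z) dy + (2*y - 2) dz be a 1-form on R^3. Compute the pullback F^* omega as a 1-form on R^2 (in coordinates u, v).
F^* omega = (2*v*(36*u^2 - 8*v + 5)) du + (2*u*(-12*u^2 + 8*v + 5)) dv

Using F^*(f dg) = (f ∘ F) d(g ∘ F), substitute each coordinate x_i by F_i(u, v) in f_i, and replace dx_i by d F_i = (∂F_i/∂u) du + (∂F_i/∂v) dv.
  For the x component: f_1(F) = 2; d F_1 = (v) du + (u) dv
  For the y component: f_2(F) = 16*u*v; d F_2 = (6*u) du + (2) dv
  For the z component: f_3(F) = 6*u^2 + 4*v - 2; d F_3 = (-4*v) du + (-4*u) dv
Combining and collecting du, dv coefficients:
  coeff of du: 2*v*(36*u^2 - 8*v + 5)
  coeff of dv: 2*u*(-12*u^2 + 8*v + 5)
F^* omega = (2*v*(36*u^2 - 8*v + 5)) du + (2*u*(-12*u^2 + 8*v + 5)) dv.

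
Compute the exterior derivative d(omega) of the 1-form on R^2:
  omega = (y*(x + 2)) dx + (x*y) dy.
d(omega) = (-x + y - 2) dx ∧ dy

For a 1-form omega = sum_i f_i dx_i, the exterior derivative is
  d(omega) = sum_{i < j} (∂f_j/∂x_i - ∂f_i/∂x_j) dx_i ∧ dx_j.
  coefficient of dx ∧ dy: ∂f_2/∂x - ∂f_1/∂y = ∂(x*y)/∂x - ∂(y*(x + 2))/∂y = -x + y - 2
Assembling: d(omega) = (-x + y - 2) dx ∧ dy.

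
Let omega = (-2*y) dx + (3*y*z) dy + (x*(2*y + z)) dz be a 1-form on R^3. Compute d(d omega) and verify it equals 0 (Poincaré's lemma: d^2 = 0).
d(d omega) = 0

Step 1: d omega = sum_{i<j} (∂f_j/∂x_i - ∂f_i/∂x_j) dx_i ∧ dx_j:
  coeff of dx ∧ dy: 2
  coeff of dx ∧ dz: 2*y + z
  coeff of dy ∧ dz: 2*x - 3*y
Step 2: Apply d again to each 2-form coefficient. The only possible 3-form in R^3 is dx ∧ dy ∧ dz, with coefficient
  ∂(coeff of dy∧dz)/∂x - ∂(coeff of dx∧dz)/∂y + ∂(coeff of dx∧dy)/∂z
  = ∂/∂x (2*x - 3*y) - ∂/∂y (2*y + z) + ∂/∂z (2).
Each of these terms simplifies to sums of mixed partials that cancel in pairs. The result is 0 (by equality of mixed partials for smooth functions — Schwarz / Clairaut).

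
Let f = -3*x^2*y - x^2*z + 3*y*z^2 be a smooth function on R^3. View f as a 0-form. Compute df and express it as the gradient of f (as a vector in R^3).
df = (2*x*(-3*y - z)) dx + (-3*x^2 + 3*z^2) dy + (-x^2 + 6*y*z) dz; grad f = (2*x*(-3*y - z), -3*x^2 + 3*z^2, -x^2 + 6*y*z)

For a 0-form f, d f = (∂f/∂x) dx + (∂f/∂y) dy + (∂f/∂z) dz. The components of the vector representation are exactly the entries of grad f in Cartesian coordinates:
  ∂f/∂x = 2*x*(-3*y - z)
  ∂f/∂y = -3*x^2 + 3*z^2
  ∂f/∂z = -x^2 + 6*y*z.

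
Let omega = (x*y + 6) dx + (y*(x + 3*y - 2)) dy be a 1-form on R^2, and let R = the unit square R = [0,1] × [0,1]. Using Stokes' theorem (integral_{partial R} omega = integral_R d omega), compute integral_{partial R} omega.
integral_(partial R) omega = 0

Stokes: integral_partial_R omega = integral_R d omega with d omega = (∂Q/∂x - ∂P/∂y) dx ∧ dy.
  ∂Q/∂x = y
  ∂P/∂y = x
  integrand = ∂Q/∂x - ∂P/∂y = -x + y.
Integrating over R: integral_0^1 integral_0^1 (-x + y) dx dy = 0.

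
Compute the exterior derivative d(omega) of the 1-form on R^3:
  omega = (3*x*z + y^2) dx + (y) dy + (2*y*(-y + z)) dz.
d(omega) = (-2*y) dx ∧ dy + (-3*x) dx ∧ dz + (-4*y + 2*z) dy ∧ dz

For a 1-form omega = sum_i f_i dx_i, the exterior derivative is
  d(omega) = sum_{i < j} (∂f_j/∂x_i - ∂f_i/∂x_j) dx_i ∧ dx_j.
  coefficient of dx ∧ dy: ∂f_2/∂x - ∂f_1/∂y = ∂(y)/∂x - ∂(3*x*z + y^2)/∂y = -2*y
  coefficient of dx ∧ dz: ∂f_3/∂x - ∂f_1/∂z = ∂(2*y*(-y + z))/∂x - ∂(3*x*z + y^2)/∂z = -3*x
  coefficient of dy ∧ dz: ∂f_3/∂y - ∂f_2/∂z = ∂(2*y*(-y + z))/∂y - ∂(y)/∂z = -4*y + 2*z
Assembling: d(omega) = (-2*y) dx ∧ dy + (-3*x) dx ∧ dz + (-4*y + 2*z) dy ∧ dz.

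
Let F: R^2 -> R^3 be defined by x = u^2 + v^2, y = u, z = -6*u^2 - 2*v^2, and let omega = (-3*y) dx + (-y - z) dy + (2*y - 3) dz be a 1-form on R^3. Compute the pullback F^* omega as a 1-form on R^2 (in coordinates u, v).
F^* omega = (-24*u^2 + 35*u + 2*v^2) du + (2*v*(6 - 7*u)) dv

Using F^*(f dg) = (f ∘ F) d(g ∘ F), substitute each coordinate x_i by F_i(u, v) in f_i, and replace dx_i by d F_i = (∂F_i/∂u) du + (∂F_i/∂v) dv.
  For the x component: f_1(F) = -3*u; d F_1 = (2*u) du + (2*v) dv
  For the y component: f_2(F) = 6*u^2 - u + 2*v^2; d F_2 = (1) du + (0) dv
  For the z component: f_3(F) = 2*u - 3; d F_3 = (-12*u) du + (-4*v) dv
Combining and collecting du, dv coefficients:
  coeff of du: -24*u^2 + 35*u + 2*v^2
  coeff of dv: 2*v*(6 - 7*u)
F^* omega = (-24*u^2 + 35*u + 2*v^2) du + (2*v*(6 - 7*u)) dv.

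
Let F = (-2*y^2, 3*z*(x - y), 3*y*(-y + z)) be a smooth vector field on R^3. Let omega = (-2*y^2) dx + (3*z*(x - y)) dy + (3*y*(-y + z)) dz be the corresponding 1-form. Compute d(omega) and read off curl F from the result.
d(omega) = (-3*x - 3*y + 3*z) dy ∧ dz + (0) dz ∧ dx + (4*y + 3*z) dx ∧ dy; curl F = (-3*x - 3*y + 3*z, 0, 4*y + 3*z)

d omega = sum_{i<j} (∂f_j/∂x_i - ∂f_i/∂x_j) dx_i ∧ dx_j. Under the identification (dy ∧ dz, dz ∧ dx, dx ∧ dy) ↔ (e_x, e_y, e_z), the coefficients are exactly the components of curl F. Compute:
  ∂R/∂y - ∂Q/∂z = (-6*y + 3*z) - (3*x - 3*y) = -3*x - 3*y + 3*z
  ∂P/∂z - ∂R/∂x = (0) - (0) = 0
  ∂Q/∂x - ∂P/∂y = (3*z) - (-4*y) = 4*y + 3*z.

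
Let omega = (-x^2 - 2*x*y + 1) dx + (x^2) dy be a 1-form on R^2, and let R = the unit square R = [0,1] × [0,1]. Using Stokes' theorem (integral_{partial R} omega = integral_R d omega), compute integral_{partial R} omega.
integral_(partial R) omega = 2

Stokes: integral_partial_R omega = integral_R d omega with d omega = (∂Q/∂x - ∂P/∂y) dx ∧ dy.
  ∂Q/∂x = 2*x
  ∂P/∂y = -2*x
  integrand = ∂Q/∂x - ∂P/∂y = 4*x.
Integrating over R: integral_0^1 integral_0^1 (4*x) dx dy = 2.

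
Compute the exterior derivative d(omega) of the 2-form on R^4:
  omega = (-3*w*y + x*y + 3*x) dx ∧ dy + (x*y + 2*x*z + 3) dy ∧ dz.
d(omega) = (-3*y) dx ∧ dy ∧ dw + (y + 2*z) dx ∧ dy ∧ dz

For a 2-form omega = sum_{i<j} g_{ij} dx_i ∧ dx_j, the exterior derivative is
  d(omega) = sum_{i<j} d(g_{ij}) ∧ dx_i ∧ dx_j = sum_{i<j, k} (∂g_{ij}/∂x_k) dx_k ∧ dx_i ∧ dx_j.
Expand each term, using dx_k ∧ dx_i ∧ dx_j = sgn(permutation) dx_{(a)} ∧ dx_{(b)} ∧ dx_{(c)} with (a < b < c) sorted:
  d(-3*w*y + x*y + 3*x) includes (∂/∂w)(-3*w*y + x*y + 3*x) dw = (-3*y) dw, which multiplied by dx ∧ dy gives (-3*y) dx ∧ dy ∧ dw
  d(x*y + 2*x*z + 3) includes (∂/∂x)(x*y + 2*x*z + 3) dx = (y + 2*z) dx, which multiplied by dy ∧ dz gives (y + 2*z) dx ∧ dy ∧ dz
Collecting like 3-forms: d(omega) = (-3*y) dx ∧ dy ∧ dw + (y + 2*z) dx ∧ dy ∧ dz.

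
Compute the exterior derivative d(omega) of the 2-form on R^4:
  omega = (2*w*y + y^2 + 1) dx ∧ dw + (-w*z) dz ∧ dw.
d(omega) = (-2*w - 2*y) dx ∧ dy ∧ dw

For a 2-form omega = sum_{i<j} g_{ij} dx_i ∧ dx_j, the exterior derivative is
  d(omega) = sum_{i<j} d(g_{ij}) ∧ dx_i ∧ dx_j = sum_{i<j, k} (∂g_{ij}/∂x_k) dx_k ∧ dx_i ∧ dx_j.
Expand each term, using dx_k ∧ dx_i ∧ dx_j = sgn(permutation) dx_{(a)} ∧ dx_{(b)} ∧ dx_{(c)} with (a < b < c) sorted:
  d(2*w*y + y^2 + 1) includes (∂/∂y)(2*w*y + y^2 + 1) dy = (2*w + 2*y) dy, which multiplied by dx ∧ dw gives (-2*w - 2*y) dx ∧ dy ∧ dw
Collecting like 3-forms: d(omega) = (-2*w - 2*y) dx ∧ dy ∧ dw.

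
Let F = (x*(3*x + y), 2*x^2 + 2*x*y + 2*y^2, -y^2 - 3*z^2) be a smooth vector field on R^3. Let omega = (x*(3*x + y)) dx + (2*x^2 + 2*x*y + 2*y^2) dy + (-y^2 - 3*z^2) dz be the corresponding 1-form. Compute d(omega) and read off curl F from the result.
d(omega) = (-2*y) dy ∧ dz + (0) dz ∧ dx + (3*x + 2*y) dx ∧ dy; curl F = (-2*y, 0, 3*x + 2*y)

d omega = sum_{i<j} (∂f_j/∂x_i - ∂f_i/∂x_j) dx_i ∧ dx_j. Under the identification (dy ∧ dz, dz ∧ dx, dx ∧ dy) ↔ (e_x, e_y, e_z), the coefficients are exactly the components of curl F. Compute:
  ∂R/∂y - ∂Q/∂z = (-2*y) - (0) = -2*y
  ∂P/∂z - ∂R/∂x = (0) - (0) = 0
  ∂Q/∂x - ∂P/∂y = (4*x + 2*y) - (x) = 3*x + 2*y.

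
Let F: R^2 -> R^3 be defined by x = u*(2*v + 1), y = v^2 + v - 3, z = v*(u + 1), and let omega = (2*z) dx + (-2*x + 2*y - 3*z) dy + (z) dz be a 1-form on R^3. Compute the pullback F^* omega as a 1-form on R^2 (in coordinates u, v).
F^* omega = (v*(5*u*v + 2*u + 5*v + 2)) du + (5*u^2*v - 14*u*v^2 - 5*u*v - 2*u + 4*v^3 - 12*v - 6) dv

Using F^*(f dg) = (f ∘ F) d(g ∘ F), substitute each coordinate x_i by F_i(u, v) in f_i, and replace dx_i by d F_i = (∂F_i/∂u) du + (∂F_i/∂v) dv.
  For the x component: f_1(F) = 2*v*(u + 1); d F_1 = (2*v + 1) du + (2*u) dv
  For the y component: f_2(F) = -7*u*v - 2*u + 2*v^2 - v - 6; d F_2 = (0) du + (2*v + 1) dv
  For the z component: f_3(F) = v*(u + 1); d F_3 = (v) du + (u + 1) dv
Combining and collecting du, dv coefficients:
  coeff of du: v*(5*u*v + 2*u + 5*v + 2)
  coeff of dv: 5*u^2*v - 14*u*v^2 - 5*u*v - 2*u + 4*v^3 - 12*v - 6
F^* omega = (v*(5*u*v + 2*u + 5*v + 2)) du + (5*u^2*v - 14*u*v^2 - 5*u*v - 2*u + 4*v^3 - 12*v - 6) dv.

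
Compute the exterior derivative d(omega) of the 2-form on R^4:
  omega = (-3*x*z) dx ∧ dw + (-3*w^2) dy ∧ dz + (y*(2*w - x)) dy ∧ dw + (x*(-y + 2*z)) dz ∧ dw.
d(omega) = (3*x - y + 2*z) dx ∧ dz ∧ dw + (-6*w - x) dy ∧ dz ∧ dw + (-y) dx ∧ dy ∧ dw

For a 2-form omega = sum_{i<j} g_{ij} dx_i ∧ dx_j, the exterior derivative is
  d(omega) = sum_{i<j} d(g_{ij}) ∧ dx_i ∧ dx_j = sum_{i<j, k} (∂g_{ij}/∂x_k) dx_k ∧ dx_i ∧ dx_j.
Expand each term, using dx_k ∧ dx_i ∧ dx_j = sgn(permutation) dx_{(a)} ∧ dx_{(b)} ∧ dx_{(c)} with (a < b < c) sorted:
  d(-3*x*z) includes (∂/∂z)(-3*x*z) dz = (-3*x) dz, which multiplied by dx ∧ dw gives (3*x) dx ∧ dz ∧ dw
  d(-3*w^2) includes (∂/∂w)(-3*w^2) dw = (-6*w) dw, which multiplied by dy ∧ dz gives (-6*w) dy ∧ dz ∧ dw
  d(y*(2*w - x)) includes (∂/∂x)(y*(2*w - x)) dx = (-y) dx, which multiplied by dy ∧ dw gives (-y) dx ∧ dy ∧ dw
  d(x*(-y + 2*z)) includes (∂/∂x)(x*(-y + 2*z)) dx = (-y + 2*z) dx, which multiplied by dz ∧ dw gives (-y + 2*z) dx ∧ dz ∧ dw
  d(x*(-y + 2*z)) includes (∂/∂y)(x*(-y + 2*z)) dy = (-x) dy, which multiplied by dz ∧ dw gives (-x) dy ∧ dz ∧ dw
Collecting like 3-forms: d(omega) = (3*x - y + 2*z) dx ∧ dz ∧ dw + (-6*w - x) dy ∧ dz ∧ dw + (-y) dx ∧ dy ∧ dw.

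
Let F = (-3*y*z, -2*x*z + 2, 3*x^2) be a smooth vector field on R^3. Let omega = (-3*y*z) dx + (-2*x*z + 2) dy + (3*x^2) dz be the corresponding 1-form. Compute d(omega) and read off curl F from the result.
d(omega) = (2*x) dy ∧ dz + (-6*x - 3*y) dz ∧ dx + (z) dx ∧ dy; curl F = (2*x, -6*x - 3*y, z)

d omega = sum_{i<j} (∂f_j/∂x_i - ∂f_i/∂x_j) dx_i ∧ dx_j. Under the identification (dy ∧ dz, dz ∧ dx, dx ∧ dy) ↔ (e_x, e_y, e_z), the coefficients are exactly the components of curl F. Compute:
  ∂R/∂y - ∂Q/∂z = (0) - (-2*x) = 2*x
  ∂P/∂z - ∂R/∂x = (-3*y) - (6*x) = -6*x - 3*y
  ∂Q/∂x - ∂P/∂y = (-2*z) - (-3*z) = z.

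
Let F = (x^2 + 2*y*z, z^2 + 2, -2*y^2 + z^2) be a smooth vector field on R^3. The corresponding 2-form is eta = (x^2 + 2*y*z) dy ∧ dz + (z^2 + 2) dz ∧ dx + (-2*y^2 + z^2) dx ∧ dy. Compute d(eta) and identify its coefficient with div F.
d(eta) = (2*x + 2*z) dx ∧ dy ∧ dz; div F = 2*x + 2*z

For a 2-form in R^3 of the form above, applying d gives a 3-form with coefficient ∂P/∂x + ∂Q/∂y + ∂R/∂z:
  ∂P/∂x = 2*x
  ∂Q/∂y = 0
  ∂R/∂z = 2*z
Sum = 2*x + 2*z, which is exactly div F.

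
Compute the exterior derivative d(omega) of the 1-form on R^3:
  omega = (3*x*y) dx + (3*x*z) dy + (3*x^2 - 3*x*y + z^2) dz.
d(omega) = (-3*x + 3*z) dx ∧ dy + (6*x - 3*y) dx ∧ dz + (-6*x) dy ∧ dz

For a 1-form omega = sum_i f_i dx_i, the exterior derivative is
  d(omega) = sum_{i < j} (∂f_j/∂x_i - ∂f_i/∂x_j) dx_i ∧ dx_j.
  coefficient of dx ∧ dy: ∂f_2/∂x - ∂f_1/∂y = ∂(3*x*z)/∂x - ∂(3*x*y)/∂y = -3*x + 3*z
  coefficient of dx ∧ dz: ∂f_3/∂x - ∂f_1/∂z = ∂(3*x^2 - 3*x*y + z^2)/∂x - ∂(3*x*y)/∂z = 6*x - 3*y
  coefficient of dy ∧ dz: ∂f_3/∂y - ∂f_2/∂z = ∂(3*x^2 - 3*x*y + z^2)/∂y - ∂(3*x*z)/∂z = -6*x
Assembling: d(omega) = (-3*x + 3*z) dx ∧ dy + (6*x - 3*y) dx ∧ dz + (-6*x) dy ∧ dz.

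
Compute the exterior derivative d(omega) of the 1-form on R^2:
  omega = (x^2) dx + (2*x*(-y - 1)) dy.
d(omega) = (-2*y - 2) dx ∧ dy

For a 1-form omega = sum_i f_i dx_i, the exterior derivative is
  d(omega) = sum_{i < j} (∂f_j/∂x_i - ∂f_i/∂x_j) dx_i ∧ dx_j.
  coefficient of dx ∧ dy: ∂f_2/∂x - ∂f_1/∂y = ∂(2*x*(-y - 1))/∂x - ∂(x^2)/∂y = -2*y - 2
Assembling: d(omega) = (-2*y - 2) dx ∧ dy.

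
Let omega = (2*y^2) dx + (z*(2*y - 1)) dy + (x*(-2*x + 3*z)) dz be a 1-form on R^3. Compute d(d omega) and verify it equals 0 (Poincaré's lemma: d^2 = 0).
d(d omega) = 0

Step 1: d omega = sum_{i<j} (∂f_j/∂x_i - ∂f_i/∂x_j) dx_i ∧ dx_j:
  coeff of dx ∧ dy: -4*y
  coeff of dx ∧ dz: -4*x + 3*z
  coeff of dy ∧ dz: 1 - 2*y
Step 2: Apply d again to each 2-form coefficient. The only possible 3-form in R^3 is dx ∧ dy ∧ dz, with coefficient
  ∂(coeff of dy∧dz)/∂x - ∂(coeff of dx∧dz)/∂y + ∂(coeff of dx∧dy)/∂z
  = ∂/∂x (1 - 2*y) - ∂/∂y (-4*x + 3*z) + ∂/∂z (-4*y).
Each of these terms simplifies to sums of mixed partials that cancel in pairs. The result is 0 (by equality of mixed partials for smooth functions — Schwarz / Clairaut).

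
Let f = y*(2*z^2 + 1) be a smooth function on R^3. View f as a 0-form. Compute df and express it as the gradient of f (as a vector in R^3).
df = (0) dx + (2*z^2 + 1) dy + (4*y*z) dz; grad f = (0, 2*z^2 + 1, 4*y*z)

For a 0-form f, d f = (∂f/∂x) dx + (∂f/∂y) dy + (∂f/∂z) dz. The components of the vector representation are exactly the entries of grad f in Cartesian coordinates:
  ∂f/∂x = 0
  ∂f/∂y = 2*z^2 + 1
  ∂f/∂z = 4*y*z.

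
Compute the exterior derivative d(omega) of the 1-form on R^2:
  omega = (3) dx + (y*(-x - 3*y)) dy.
d(omega) = (-y) dx ∧ dy

For a 1-form omega = sum_i f_i dx_i, the exterior derivative is
  d(omega) = sum_{i < j} (∂f_j/∂x_i - ∂f_i/∂x_j) dx_i ∧ dx_j.
  coefficient of dx ∧ dy: ∂f_2/∂x - ∂f_1/∂y = ∂(y*(-x - 3*y))/∂x - ∂(3)/∂y = -y
Assembling: d(omega) = (-y) dx ∧ dy.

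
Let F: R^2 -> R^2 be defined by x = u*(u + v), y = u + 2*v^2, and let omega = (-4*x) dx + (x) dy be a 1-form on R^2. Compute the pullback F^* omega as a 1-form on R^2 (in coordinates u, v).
F^* omega = (u*(-8*u^2 - 12*u*v + u - 4*v^2 + v)) du + (4*u*(-u^2 + v^2)) dv

Using F^*(f dg) = (f ∘ F) d(g ∘ F), substitute each coordinate x_i by F_i(u, v) in f_i, and replace dx_i by d F_i = (∂F_i/∂u) du + (∂F_i/∂v) dv.
  For the x component: f_1(F) = 4*u*(-u - v); d F_1 = (2*u + v) du + (u) dv
  For the y component: f_2(F) = u*(u + v); d F_2 = (1) du + (4*v) dv
Combining and collecting du, dv coefficients:
  coeff of du: u*(-8*u^2 - 12*u*v + u - 4*v^2 + v)
  coeff of dv: 4*u*(-u^2 + v^2)
F^* omega = (u*(-8*u^2 - 12*u*v + u - 4*v^2 + v)) du + (4*u*(-u^2 + v^2)) dv.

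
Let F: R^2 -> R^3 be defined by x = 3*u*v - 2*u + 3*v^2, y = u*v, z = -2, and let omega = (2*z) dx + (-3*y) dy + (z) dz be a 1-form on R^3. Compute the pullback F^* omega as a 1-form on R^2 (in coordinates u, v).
F^* omega = (-3*u*v^2 - 12*v + 8) du + (-3*u^2*v - 12*u - 24*v) dv

Using F^*(f dg) = (f ∘ F) d(g ∘ F), substitute each coordinate x_i by F_i(u, v) in f_i, and replace dx_i by d F_i = (∂F_i/∂u) du + (∂F_i/∂v) dv.
  For the x component: f_1(F) = -4; d F_1 = (3*v - 2) du + (3*u + 6*v) dv
  For the y component: f_2(F) = -3*u*v; d F_2 = (v) du + (u) dv
  For the z component: f_3(F) = -2; d F_3 = (0) du + (0) dv
Combining and collecting du, dv coefficients:
  coeff of du: -3*u*v^2 - 12*v + 8
  coeff of dv: -3*u^2*v - 12*u - 24*v
F^* omega = (-3*u*v^2 - 12*v + 8) du + (-3*u^2*v - 12*u - 24*v) dv.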